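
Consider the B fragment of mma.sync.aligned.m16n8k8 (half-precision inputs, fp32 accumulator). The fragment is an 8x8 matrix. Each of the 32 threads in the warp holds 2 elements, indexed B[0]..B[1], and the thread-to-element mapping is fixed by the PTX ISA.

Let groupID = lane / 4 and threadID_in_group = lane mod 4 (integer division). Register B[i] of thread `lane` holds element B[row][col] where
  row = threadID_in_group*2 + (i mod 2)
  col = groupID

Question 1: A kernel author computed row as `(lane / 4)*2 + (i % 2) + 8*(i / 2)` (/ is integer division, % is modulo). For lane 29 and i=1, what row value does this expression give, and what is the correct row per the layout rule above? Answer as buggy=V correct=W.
`(lane / 4)*2 + (i % 2) + 8*(i / 2)`[29,1]->15
lane 29: gid=7 (29/4), tid=1 (29%4)
i=1: r=1*2+1=3, c=gid=7
row: 15 vs 3

buggy=15 correct=3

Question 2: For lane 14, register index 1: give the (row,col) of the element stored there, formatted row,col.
5,3

14: grp=3,tig=2
[1] (2*2+1,3) = (5,3)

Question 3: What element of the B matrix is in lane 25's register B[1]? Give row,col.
lane 25: grp=6 (25/4), tig=1 (25%4)
i=1: r=1*2+1=3, c=grp=6

3,6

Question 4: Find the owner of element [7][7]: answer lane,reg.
31,1

c=7⇒gr=7  r=7⇒th=3,odd=1
L=7*4+3=31  i=1=1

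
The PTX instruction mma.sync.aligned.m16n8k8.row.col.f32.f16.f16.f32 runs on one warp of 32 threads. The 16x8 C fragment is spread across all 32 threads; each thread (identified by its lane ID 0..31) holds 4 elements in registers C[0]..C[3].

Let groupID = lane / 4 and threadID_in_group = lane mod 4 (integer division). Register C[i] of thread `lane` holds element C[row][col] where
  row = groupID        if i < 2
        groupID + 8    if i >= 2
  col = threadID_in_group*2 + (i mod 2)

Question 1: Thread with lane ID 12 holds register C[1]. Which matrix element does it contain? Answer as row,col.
lane 12: G=3 (12/4), T=0 (12%4)
i=1: r=3+0=3, c=0*2+1=1

3,1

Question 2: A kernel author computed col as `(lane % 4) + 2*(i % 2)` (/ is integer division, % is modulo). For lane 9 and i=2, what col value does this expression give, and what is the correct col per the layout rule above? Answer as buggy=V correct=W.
buggy=1 correct=2

`(lane % 4) + 2*(i % 2)`[9,2]=>1
9: grp=2,tig=1
[2] (2+8,1*2+0) = (10,2)
col: 1 vs 2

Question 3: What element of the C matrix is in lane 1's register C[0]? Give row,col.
0,2

lane 1: g=0 (1/4), t=1 (1%4)
i=0: r=0+0=0, c=1*2+0=2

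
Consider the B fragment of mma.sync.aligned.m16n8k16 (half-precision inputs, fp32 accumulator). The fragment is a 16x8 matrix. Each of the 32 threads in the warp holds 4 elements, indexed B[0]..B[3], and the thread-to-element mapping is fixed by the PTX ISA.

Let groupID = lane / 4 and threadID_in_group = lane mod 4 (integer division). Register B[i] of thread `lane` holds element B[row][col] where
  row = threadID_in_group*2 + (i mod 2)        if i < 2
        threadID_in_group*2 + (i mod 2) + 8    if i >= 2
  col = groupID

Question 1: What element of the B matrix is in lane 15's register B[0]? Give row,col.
lane 15->15/4=3, 15 mod 4=3
i=0  r:2·3+0+0->6  c:3

6,3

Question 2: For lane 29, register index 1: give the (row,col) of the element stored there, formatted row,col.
3,7

lane 29: G=7 (29/4), T=1 (29%4)
i=1: r=1*2+1+0=3, c=G=7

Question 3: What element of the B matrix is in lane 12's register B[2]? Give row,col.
12: G=3,T=0
[2] (0*2+0+8,3) = (8,3)

8,3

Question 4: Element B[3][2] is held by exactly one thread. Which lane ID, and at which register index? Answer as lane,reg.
9,1

c=2→G=2  r=3→rhi=0,T=1,p=1
L=2*4+1=9  i=0*2+1=1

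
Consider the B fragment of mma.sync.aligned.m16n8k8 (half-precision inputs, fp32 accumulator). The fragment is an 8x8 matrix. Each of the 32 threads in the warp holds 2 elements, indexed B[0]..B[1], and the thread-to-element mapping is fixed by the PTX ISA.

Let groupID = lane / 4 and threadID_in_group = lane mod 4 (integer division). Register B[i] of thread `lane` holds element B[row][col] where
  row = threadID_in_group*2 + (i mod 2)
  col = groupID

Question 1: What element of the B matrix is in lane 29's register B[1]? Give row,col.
3,7

L=29->gid=29>>2=7, tid=29&3=1
[1]->row 1·2+1=3  col gid=7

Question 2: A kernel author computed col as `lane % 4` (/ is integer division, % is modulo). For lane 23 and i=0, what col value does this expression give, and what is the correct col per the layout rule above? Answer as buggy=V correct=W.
`lane % 4`[23,0]->3
23: g=5,t=3
[0] (3*2+0,5) = (6,5)
col: 3 vs 5

buggy=3 correct=5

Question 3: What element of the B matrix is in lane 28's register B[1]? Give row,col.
lane 28=>28/4=7, 28 mod 4=0
i=1  r:2·0+1=>1  c:7

1,7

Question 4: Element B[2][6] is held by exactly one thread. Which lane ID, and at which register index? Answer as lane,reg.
25,0

c=6⇒gr=6  r=2⇒th=1,odd=0
L=6*4+1=25  i=0=0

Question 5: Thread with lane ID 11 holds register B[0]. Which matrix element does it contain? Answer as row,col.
L=11=>grp=11>>2=2, tig=11&3=3
[0]=>row 3·2+0=6  col grp=2

6,2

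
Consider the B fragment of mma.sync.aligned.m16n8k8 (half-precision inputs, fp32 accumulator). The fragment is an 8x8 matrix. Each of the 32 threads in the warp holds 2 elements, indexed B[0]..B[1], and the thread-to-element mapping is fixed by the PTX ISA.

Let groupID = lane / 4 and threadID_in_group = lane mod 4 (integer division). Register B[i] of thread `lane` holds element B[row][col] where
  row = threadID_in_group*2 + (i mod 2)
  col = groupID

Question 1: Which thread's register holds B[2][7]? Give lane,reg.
c=7->g=7  r=2->t=1,b0=0
L=7*4+1=29  i=0=0

29,0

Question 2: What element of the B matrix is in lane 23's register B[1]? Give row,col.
7,5

L=23=>grp=23>>2=5, tig=23&3=3
[1]=>row 3·2+1=7  col grp=5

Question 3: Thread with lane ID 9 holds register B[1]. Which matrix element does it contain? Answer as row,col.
3,2

lane 9: grp=2 (9/4), tig=1 (9%4)
i=1: r=1*2+1=3, c=grp=2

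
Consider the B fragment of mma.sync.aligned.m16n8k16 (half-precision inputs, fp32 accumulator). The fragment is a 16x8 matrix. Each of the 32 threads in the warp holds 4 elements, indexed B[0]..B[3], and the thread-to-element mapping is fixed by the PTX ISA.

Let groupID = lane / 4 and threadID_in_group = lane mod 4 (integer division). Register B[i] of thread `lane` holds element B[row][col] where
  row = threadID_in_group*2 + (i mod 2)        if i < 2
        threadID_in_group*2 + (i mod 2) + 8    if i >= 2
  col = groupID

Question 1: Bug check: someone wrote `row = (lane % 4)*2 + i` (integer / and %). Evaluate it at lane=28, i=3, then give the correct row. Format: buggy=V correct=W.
`(lane % 4)*2 + i`[28,3]⇒3
28: gr=7,th=0
[3] (0*2+1+8,7) = (9,7)
row: 3 vs 9

buggy=3 correct=9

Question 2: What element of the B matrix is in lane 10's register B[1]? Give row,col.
5,2

L=10⇒gr=10>>2=2, th=10&3=2
[1]⇒row 2·2+1+0=5  col gr=2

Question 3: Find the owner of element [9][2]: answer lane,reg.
8,3

c=2⇒gr=2  r=9⇒Rb=1,th=0,odd=1
L=2*4+0=8  i=1*2+1=3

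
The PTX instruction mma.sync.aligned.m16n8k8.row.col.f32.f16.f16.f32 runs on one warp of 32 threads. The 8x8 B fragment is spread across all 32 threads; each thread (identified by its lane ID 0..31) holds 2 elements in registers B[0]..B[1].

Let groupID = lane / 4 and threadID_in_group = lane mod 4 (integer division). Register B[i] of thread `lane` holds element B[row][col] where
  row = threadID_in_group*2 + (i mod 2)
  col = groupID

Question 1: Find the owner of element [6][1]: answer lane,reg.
7,0

c:1=>grp=1  r:6=>tig=3,lo=0
L=1*4+3=7  i=0=0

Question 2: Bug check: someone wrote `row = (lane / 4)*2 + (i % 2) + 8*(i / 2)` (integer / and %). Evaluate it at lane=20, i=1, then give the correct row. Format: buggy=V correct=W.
`(lane / 4)*2 + (i % 2) + 8*(i / 2)`[20,1]->11
L=20->g=20>>2=5, t=20&3=0
[1]->row 0·2+1=1  col g=5
row: 11 vs 1

buggy=11 correct=1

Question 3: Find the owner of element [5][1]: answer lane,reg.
6,1

c=1->g=1  r=5->t=2,b0=1
L=1*4+2=6  i=1=1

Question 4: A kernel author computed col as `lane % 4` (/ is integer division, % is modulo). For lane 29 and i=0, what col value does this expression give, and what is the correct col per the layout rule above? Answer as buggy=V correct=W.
buggy=1 correct=7

`lane % 4`[29,0]→1
29: G=7,T=1
[0] (1*2+0,7) = (2,7)
col: 1 vs 7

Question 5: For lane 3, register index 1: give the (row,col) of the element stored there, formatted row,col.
7,0

lane 3⇒3/4=0, 3 mod 4=3
i=1  r:2·3+1⇒7  c:0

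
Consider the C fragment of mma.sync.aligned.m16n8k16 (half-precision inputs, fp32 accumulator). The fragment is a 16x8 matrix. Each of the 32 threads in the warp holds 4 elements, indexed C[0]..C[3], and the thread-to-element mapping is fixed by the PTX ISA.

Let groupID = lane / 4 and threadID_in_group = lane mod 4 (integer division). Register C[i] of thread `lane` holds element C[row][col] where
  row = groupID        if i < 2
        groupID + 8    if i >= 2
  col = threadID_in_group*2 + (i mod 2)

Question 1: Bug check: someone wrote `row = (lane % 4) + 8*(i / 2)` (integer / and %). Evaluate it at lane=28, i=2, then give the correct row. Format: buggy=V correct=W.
buggy=8 correct=15

`(lane % 4) + 8*(i / 2)`[28,2]→8
L=28→G=28>>2=7, T=28&3=0
[2]→row 7+8=15  col 0·2+0=0
row: 8 vs 15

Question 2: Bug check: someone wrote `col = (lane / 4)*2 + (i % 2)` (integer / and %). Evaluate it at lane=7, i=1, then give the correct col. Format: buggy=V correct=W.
buggy=3 correct=7

`(lane / 4)*2 + (i % 2)`[7,1]⇒3
L=7⇒gr=7>>2=1, th=7&3=3
[1]⇒row 1+0=1  col 3·2+1=7
col: 3 vs 7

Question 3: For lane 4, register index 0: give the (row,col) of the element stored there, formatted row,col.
1,0

4: gid=1,tid=0
[0] (1+0,0*2+0) = (1,0)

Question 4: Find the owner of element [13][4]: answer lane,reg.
r=13->g=5,rb=1  c=4->t=2,b0=0
L=5*4+2=22  i=1*2+0=2

22,2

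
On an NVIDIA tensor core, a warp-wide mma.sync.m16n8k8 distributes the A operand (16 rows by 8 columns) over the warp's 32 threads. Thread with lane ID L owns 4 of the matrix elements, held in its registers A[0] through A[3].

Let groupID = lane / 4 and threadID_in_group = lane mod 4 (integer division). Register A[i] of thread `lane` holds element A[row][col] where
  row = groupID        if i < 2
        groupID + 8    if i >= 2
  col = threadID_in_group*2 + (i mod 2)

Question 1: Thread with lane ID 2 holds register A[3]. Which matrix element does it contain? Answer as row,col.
8,5

L=2->gid=2>>2=0, tid=2&3=2
[3]->row 0+8=8  col 2·2+1=5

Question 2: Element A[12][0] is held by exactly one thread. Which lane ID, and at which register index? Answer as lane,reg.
r: 12->gid=4,r8=1  c: 0->tid=0,i&1=0
L=4*4+0=16  i=1*2+0=2

16,2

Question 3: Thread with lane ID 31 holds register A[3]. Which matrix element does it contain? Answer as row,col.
31: g=7,t=3
[3] (7+8,3*2+1) = (15,7)

15,7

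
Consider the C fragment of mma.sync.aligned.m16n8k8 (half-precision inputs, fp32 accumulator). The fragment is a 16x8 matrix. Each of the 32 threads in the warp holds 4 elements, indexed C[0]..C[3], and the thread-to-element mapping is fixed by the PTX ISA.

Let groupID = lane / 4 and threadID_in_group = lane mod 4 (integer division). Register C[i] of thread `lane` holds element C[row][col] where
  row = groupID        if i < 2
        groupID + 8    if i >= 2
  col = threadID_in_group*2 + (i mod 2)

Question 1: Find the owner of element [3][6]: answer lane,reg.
15,0

r=3→G=3,rhi=0  c=6→T=3,p=0
L=3*4+3=15  i=0*2+0=0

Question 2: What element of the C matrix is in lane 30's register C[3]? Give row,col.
30: grp=7,tig=2
[3] (7+8,2*2+1) = (15,5)

15,5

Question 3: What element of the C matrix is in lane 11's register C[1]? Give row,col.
11: g=2,t=3
[1] (2+0,3*2+1) = (2,7)

2,7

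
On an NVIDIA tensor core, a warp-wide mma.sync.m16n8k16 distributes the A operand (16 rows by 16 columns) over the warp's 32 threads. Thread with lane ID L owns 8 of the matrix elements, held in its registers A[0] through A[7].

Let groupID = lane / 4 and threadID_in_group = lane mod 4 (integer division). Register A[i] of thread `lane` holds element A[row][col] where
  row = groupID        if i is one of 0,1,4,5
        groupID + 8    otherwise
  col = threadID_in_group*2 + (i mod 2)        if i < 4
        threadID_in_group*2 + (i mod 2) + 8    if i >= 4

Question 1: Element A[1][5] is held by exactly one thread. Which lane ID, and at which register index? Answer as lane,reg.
6,1

r=1->g=1,rb=0  c=5->cb=0,t=2,b0=1
L=1*4+2=6  i=0*4+0*2+1=1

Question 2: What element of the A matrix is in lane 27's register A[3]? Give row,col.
14,7

lane 27: gr=6 (27/4), th=3 (27%4)
i=3: r=6+8=14, c=3*2+1+0=7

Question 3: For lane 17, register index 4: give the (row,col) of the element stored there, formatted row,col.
lane 17: grp=4 (17/4), tig=1 (17%4)
i=4: r=4+0=4, c=1*2+0+8=10

4,10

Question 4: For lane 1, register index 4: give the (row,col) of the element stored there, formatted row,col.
0,10

L=1=>grp=1>>2=0, tig=1&3=1
[4]=>row 0+0=0  col 1·2+0+8=10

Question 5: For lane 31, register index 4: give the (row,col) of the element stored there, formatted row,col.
7,14

L=31->gid=31>>2=7, tid=31&3=3
[4]->row 7+0=7  col 3·2+0+8=14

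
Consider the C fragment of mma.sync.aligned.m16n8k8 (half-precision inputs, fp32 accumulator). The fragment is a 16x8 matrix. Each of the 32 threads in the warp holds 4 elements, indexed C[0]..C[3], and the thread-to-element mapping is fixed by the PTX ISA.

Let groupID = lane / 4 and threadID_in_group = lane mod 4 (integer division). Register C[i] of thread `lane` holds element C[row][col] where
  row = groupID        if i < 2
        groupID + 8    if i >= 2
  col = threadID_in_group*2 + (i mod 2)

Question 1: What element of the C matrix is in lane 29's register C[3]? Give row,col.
lane 29⇒29/4=7, 29 mod 4=1
i=3  r:7+8⇒15  c:2·1+1⇒3

15,3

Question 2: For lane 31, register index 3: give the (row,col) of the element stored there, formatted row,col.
15,7

31: grp=7,tig=3
[3] (7+8,3*2+1) = (15,7)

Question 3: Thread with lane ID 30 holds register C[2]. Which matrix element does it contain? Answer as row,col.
15,4

L=30=>grp=30>>2=7, tig=30&3=2
[2]=>row 7+8=15  col 2·2+0=4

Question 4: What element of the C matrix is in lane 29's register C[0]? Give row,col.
lane 29: grp=7 (29/4), tig=1 (29%4)
i=0: r=7+0=7, c=1*2+0=2

7,2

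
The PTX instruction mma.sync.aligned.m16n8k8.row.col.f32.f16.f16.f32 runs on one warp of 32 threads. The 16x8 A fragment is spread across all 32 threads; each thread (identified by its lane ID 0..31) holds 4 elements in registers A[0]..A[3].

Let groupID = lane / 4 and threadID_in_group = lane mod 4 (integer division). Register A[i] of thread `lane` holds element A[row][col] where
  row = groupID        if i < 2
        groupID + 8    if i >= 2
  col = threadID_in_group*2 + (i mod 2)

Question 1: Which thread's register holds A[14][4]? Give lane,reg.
26,2

r:14=>grp=6,rB=1  c:4=>tig=2,lo=0
L=6*4+2=26  i=1*2+0=2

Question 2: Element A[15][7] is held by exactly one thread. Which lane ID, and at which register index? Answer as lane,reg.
31,3

r=15→G=7,rhi=1  c=7→T=3,p=1
L=7*4+3=31  i=1*2+1=3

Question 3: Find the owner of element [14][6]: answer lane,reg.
r: 14->gid=6,r8=1  c: 6->tid=3,i&1=0
L=6*4+3=27  i=1*2+0=2

27,2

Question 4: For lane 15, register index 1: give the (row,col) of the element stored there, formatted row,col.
3,7

lane 15: gid=3 (15/4), tid=3 (15%4)
i=1: r=3+0=3, c=3*2+1=7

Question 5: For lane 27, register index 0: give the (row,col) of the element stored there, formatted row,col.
lane 27->27/4=6, 27 mod 4=3
i=0  r:6+0->6  c:2·3+0->6

6,6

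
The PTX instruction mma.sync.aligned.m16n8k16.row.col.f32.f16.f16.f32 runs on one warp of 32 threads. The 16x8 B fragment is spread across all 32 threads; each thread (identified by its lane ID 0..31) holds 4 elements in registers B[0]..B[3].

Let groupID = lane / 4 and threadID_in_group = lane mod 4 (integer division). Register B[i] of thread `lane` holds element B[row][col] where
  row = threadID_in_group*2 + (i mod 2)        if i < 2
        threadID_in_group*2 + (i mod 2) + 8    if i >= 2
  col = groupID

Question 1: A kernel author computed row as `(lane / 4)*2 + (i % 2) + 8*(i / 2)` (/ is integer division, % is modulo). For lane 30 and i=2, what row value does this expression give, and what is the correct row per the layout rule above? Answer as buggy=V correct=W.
`(lane / 4)*2 + (i % 2) + 8*(i / 2)`[30,2]→22
L=30→G=30>>2=7, T=30&3=2
[2]→row 2·2+0+8=12  col G=7
row: 22 vs 12

buggy=22 correct=12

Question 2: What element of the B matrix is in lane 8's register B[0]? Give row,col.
lane 8: g=2 (8/4), t=0 (8%4)
i=0: r=0*2+0+0=0, c=g=2

0,2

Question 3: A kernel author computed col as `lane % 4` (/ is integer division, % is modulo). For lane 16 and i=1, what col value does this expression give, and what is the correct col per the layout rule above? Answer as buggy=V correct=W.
`lane % 4`[16,1]⇒0
lane 16: gr=4 (16/4), th=0 (16%4)
i=1: r=0*2+1+0=1, c=gr=4
col: 0 vs 4

buggy=0 correct=4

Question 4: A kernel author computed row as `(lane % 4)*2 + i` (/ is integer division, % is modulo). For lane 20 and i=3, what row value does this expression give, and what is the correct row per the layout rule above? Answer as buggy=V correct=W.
buggy=3 correct=9

`(lane % 4)*2 + i`[20,3]⇒3
20: gr=5,th=0
[3] (0*2+1+8,5) = (9,5)
row: 3 vs 9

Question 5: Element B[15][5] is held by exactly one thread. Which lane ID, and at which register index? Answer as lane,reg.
c=5⇒gr=5  r=15⇒Rb=1,th=3,odd=1
L=5*4+3=23  i=1*2+1=3

23,3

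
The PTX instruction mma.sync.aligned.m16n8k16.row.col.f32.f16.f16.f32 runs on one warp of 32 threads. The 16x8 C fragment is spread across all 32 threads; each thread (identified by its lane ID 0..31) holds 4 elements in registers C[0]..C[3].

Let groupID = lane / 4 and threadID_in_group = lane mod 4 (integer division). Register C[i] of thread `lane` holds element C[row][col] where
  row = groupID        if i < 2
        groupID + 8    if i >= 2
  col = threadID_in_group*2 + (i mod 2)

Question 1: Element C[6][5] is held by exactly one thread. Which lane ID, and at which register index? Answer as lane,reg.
r:6=>grp=6,rB=0  c:5=>tig=2,lo=1
L=6*4+2=26  i=0*2+1=1

26,1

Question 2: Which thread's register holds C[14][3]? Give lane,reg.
r=14→G=6,rhi=1  c=3→T=1,p=1
L=6*4+1=25  i=1*2+1=3

25,3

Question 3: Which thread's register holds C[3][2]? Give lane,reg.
13,0

r: 3->gid=3,r8=0  c: 2->tid=1,i&1=0
L=3*4+1=13  i=0*2+0=0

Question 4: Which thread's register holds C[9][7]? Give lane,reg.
r=9⇒gr=1,Rb=1  c=7⇒th=3,odd=1
L=1*4+3=7  i=1*2+1=3

7,3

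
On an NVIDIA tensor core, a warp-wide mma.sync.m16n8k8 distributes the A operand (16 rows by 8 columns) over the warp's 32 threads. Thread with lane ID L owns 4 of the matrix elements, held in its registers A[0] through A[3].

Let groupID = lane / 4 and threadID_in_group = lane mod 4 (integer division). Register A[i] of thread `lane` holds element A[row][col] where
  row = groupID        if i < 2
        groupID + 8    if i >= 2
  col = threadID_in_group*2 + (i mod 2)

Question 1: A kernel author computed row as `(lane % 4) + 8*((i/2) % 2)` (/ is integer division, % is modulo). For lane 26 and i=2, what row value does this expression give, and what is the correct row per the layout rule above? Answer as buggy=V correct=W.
`(lane % 4) + 8*((i/2) % 2)`[26,2]->10
26: gid=6,tid=2
[2] (6+8,2*2+0) = (14,4)
row: 10 vs 14

buggy=10 correct=14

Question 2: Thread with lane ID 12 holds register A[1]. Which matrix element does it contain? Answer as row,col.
3,1

L=12->g=12>>2=3, t=12&3=0
[1]->row 3+0=3  col 0·2+1=1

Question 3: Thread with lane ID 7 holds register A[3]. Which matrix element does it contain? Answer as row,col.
9,7

lane 7=>7/4=1, 7 mod 4=3
i=3  r:1+8=>9  c:2·3+1=>7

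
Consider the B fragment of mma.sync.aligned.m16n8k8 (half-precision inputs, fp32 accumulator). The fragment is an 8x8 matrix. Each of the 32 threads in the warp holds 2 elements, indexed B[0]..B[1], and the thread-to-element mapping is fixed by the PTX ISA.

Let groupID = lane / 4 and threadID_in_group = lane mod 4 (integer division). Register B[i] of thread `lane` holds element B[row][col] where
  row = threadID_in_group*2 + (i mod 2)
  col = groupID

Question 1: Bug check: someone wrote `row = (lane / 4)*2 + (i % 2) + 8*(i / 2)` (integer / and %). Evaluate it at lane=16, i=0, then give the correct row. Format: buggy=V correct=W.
buggy=8 correct=0

`(lane / 4)*2 + (i % 2) + 8*(i / 2)`[16,0]->8
16: gid=4,tid=0
[0] (0*2+0,4) = (0,4)
row: 8 vs 0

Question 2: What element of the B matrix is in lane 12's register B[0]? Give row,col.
0,3

lane 12->12/4=3, 12 mod 4=0
i=0  r:2·0+0->0  c:3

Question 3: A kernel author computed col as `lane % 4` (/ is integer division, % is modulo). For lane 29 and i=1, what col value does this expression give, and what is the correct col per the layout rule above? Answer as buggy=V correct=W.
`lane % 4`[29,1]⇒1
lane 29⇒29/4=7, 29 mod 4=1
i=1  r:2·1+1⇒3  c:7
col: 1 vs 7

buggy=1 correct=7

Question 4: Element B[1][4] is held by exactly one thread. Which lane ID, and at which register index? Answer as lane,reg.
c=4->g=4  r=1->t=0,b0=1
L=4*4+0=16  i=1=1

16,1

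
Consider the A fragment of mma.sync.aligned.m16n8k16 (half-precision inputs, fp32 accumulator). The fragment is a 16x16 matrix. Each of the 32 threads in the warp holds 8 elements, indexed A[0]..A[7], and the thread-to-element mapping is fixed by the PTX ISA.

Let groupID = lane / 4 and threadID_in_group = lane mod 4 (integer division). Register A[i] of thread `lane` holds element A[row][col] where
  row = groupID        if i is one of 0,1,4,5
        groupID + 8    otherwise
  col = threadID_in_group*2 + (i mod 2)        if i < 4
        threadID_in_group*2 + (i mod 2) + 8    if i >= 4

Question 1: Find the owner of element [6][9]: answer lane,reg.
r: 6->gid=6,r8=0  c: 9->c8=1,tid=0,i&1=1
L=6*4+0=24  i=1*4+0*2+1=5

24,5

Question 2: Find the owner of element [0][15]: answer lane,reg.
3,5

r=0⇒gr=0,Rb=0  c=15⇒Cb=1,th=3,odd=1
L=0*4+3=3  i=1*4+0*2+1=5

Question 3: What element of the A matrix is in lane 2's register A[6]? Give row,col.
8,12

L=2->g=2>>2=0, t=2&3=2
[6]->row 0+8=8  col 2·2+0+8=12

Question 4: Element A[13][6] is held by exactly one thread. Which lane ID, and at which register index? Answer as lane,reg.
r=13⇒gr=5,Rb=1  c=6⇒Cb=0,th=3,odd=0
L=5*4+3=23  i=0*4+1*2+0=2

23,2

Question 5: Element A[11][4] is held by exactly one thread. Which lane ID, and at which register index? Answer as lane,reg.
14,2

r=11⇒gr=3,Rb=1  c=4⇒Cb=0,th=2,odd=0
L=3*4+2=14  i=0*4+1*2+0=2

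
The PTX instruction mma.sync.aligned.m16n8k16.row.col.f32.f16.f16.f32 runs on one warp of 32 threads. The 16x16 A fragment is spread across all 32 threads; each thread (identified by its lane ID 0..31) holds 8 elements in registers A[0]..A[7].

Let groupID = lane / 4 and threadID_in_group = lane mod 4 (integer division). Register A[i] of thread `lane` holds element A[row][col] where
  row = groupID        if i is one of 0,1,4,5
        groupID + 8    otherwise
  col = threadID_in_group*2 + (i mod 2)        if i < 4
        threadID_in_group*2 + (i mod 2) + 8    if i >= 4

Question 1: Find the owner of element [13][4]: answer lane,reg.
22,2

r: 13->gid=5,r8=1  c: 4->c8=0,tid=2,i&1=0
L=5*4+2=22  i=0*4+1*2+0=2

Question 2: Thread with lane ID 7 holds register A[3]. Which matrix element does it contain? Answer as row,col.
lane 7: grp=1 (7/4), tig=3 (7%4)
i=3: r=1+8=9, c=3*2+1+0=7

9,7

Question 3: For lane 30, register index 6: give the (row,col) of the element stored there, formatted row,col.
15,12

30: grp=7,tig=2
[6] (7+8,2*2+0+8) = (15,12)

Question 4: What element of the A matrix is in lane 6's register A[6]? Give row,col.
lane 6->6/4=1, 6 mod 4=2
i=6  r:1+8->9  c:2·2+0+8->12

9,12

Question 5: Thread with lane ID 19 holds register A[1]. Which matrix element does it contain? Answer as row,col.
4,7

lane 19=>19/4=4, 19 mod 4=3
i=1  r:4+0=>4  c:2·3+1+0=>7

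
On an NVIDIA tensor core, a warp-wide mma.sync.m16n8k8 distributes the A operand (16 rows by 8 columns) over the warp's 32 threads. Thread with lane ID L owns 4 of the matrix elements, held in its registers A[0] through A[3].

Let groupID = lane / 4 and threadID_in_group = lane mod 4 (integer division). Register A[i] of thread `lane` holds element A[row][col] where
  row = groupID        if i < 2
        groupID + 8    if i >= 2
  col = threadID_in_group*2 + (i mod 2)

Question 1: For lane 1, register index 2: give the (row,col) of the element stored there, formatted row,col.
lane 1→1/4=0, 1 mod 4=1
i=2  r:0+8→8  c:2·1+0→2

8,2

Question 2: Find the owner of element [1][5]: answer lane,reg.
6,1

r:1=>grp=1,rB=0  c:5=>tig=2,lo=1
L=1*4+2=6  i=0*2+1=1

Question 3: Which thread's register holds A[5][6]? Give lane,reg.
r=5⇒gr=5,Rb=0  c=6⇒th=3,odd=0
L=5*4+3=23  i=0*2+0=0

23,0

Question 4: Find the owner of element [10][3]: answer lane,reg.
9,3

r:10=>grp=2,rB=1  c:3=>tig=1,lo=1
L=2*4+1=9  i=1*2+1=3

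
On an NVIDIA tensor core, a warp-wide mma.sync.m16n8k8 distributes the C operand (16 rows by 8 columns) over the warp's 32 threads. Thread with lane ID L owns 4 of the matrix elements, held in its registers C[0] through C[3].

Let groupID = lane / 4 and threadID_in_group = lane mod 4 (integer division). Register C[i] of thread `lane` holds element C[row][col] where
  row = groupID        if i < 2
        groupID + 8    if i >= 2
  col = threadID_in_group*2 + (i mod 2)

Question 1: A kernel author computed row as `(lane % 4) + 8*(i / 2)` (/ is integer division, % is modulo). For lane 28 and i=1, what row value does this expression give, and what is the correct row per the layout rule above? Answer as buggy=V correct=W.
buggy=0 correct=7

`(lane % 4) + 8*(i / 2)`[28,1]⇒0
lane 28: gr=7 (28/4), th=0 (28%4)
i=1: r=7+0=7, c=0*2+1=1
row: 0 vs 7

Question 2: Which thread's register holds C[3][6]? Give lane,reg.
15,0

r=3⇒gr=3,Rb=0  c=6⇒th=3,odd=0
L=3*4+3=15  i=0*2+0=0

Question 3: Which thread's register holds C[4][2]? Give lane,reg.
r: 4->gid=4,r8=0  c: 2->tid=1,i&1=0
L=4*4+1=17  i=0*2+0=0

17,0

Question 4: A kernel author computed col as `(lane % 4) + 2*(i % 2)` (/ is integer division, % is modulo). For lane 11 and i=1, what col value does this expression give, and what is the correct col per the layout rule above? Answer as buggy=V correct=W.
buggy=5 correct=7

`(lane % 4) + 2*(i % 2)`[11,1]=>5
L=11=>grp=11>>2=2, tig=11&3=3
[1]=>row 2+0=2  col 3·2+1=7
col: 5 vs 7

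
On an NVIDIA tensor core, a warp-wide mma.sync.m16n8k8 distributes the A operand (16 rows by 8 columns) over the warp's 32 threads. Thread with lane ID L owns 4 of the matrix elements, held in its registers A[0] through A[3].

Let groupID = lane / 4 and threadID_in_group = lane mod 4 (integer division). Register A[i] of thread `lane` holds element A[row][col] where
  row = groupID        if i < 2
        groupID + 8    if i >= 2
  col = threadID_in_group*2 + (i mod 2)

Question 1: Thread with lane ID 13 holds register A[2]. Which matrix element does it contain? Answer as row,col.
11,2

lane 13: G=3 (13/4), T=1 (13%4)
i=2: r=3+8=11, c=1*2+0=2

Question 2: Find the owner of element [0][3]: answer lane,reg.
r=0→G=0,rhi=0  c=3→T=1,p=1
L=0*4+1=1  i=0*2+1=1

1,1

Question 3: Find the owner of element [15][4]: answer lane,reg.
r:15=>grp=7,rB=1  c:4=>tig=2,lo=0
L=7*4+2=30  i=1*2+0=2

30,2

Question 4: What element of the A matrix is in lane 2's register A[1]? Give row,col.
lane 2: gid=0 (2/4), tid=2 (2%4)
i=1: r=0+0=0, c=2*2+1=5

0,5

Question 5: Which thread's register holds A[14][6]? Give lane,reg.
27,2

r=14→G=6,rhi=1  c=6→T=3,p=0
L=6*4+3=27  i=1*2+0=2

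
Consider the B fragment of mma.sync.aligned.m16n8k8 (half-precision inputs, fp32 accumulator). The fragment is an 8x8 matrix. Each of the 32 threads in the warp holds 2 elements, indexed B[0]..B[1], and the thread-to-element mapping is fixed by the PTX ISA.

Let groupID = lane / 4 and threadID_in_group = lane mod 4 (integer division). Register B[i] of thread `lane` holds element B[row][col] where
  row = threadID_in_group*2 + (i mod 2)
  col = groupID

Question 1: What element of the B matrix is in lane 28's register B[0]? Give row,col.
lane 28: grp=7 (28/4), tig=0 (28%4)
i=0: r=0*2+0=0, c=grp=7

0,7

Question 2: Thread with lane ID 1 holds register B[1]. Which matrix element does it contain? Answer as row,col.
L=1⇒gr=1>>2=0, th=1&3=1
[1]⇒row 1·2+1=3  col gr=0

3,0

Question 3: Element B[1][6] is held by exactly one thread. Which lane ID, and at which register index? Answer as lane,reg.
24,1

c:6=>grp=6  r:1=>tig=0,lo=1
L=6*4+0=24  i=1=1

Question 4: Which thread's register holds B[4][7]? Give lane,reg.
30,0

c=7→G=7  r=4→T=2,p=0
L=7*4+2=30  i=0=0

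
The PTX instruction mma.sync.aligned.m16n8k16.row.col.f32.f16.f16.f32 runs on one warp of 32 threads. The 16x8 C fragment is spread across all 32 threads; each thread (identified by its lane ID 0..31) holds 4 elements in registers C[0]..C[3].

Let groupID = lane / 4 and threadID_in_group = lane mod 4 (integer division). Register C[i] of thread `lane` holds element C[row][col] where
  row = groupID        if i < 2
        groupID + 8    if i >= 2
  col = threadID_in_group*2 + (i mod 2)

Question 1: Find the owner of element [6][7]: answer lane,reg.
27,1

r:6=>grp=6,rB=0  c:7=>tig=3,lo=1
L=6*4+3=27  i=0*2+1=1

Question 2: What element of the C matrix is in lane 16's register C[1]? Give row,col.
4,1

L=16->gid=16>>2=4, tid=16&3=0
[1]->row 4+0=4  col 0·2+1=1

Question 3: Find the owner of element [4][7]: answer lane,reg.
r:4=>grp=4,rB=0  c:7=>tig=3,lo=1
L=4*4+3=19  i=0*2+1=1

19,1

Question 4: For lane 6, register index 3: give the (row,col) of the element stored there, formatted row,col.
9,5

lane 6⇒6/4=1, 6 mod 4=2
i=3  r:1+8⇒9  c:2·2+1⇒5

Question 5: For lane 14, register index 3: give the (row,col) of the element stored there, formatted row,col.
lane 14->14/4=3, 14 mod 4=2
i=3  r:3+8->11  c:2·2+1->5

11,5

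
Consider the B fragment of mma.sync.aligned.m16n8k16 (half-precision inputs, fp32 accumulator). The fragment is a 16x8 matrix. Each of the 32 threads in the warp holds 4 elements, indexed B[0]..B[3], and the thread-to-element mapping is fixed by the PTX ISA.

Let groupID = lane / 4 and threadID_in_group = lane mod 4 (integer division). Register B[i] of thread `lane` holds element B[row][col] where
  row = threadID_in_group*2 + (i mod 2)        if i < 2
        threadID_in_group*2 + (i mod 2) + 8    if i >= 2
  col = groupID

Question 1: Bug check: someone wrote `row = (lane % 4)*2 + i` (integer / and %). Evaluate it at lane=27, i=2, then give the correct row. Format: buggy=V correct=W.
`(lane % 4)*2 + i`[27,2]⇒8
27: gr=6,th=3
[2] (3*2+0+8,6) = (14,6)
row: 8 vs 14

buggy=8 correct=14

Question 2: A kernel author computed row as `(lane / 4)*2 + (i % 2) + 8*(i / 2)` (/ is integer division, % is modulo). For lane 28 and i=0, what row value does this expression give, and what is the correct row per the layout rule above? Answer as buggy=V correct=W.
buggy=14 correct=0

`(lane / 4)*2 + (i % 2) + 8*(i / 2)`[28,0]->14
28: gid=7,tid=0
[0] (0*2+0+0,7) = (0,7)
row: 14 vs 0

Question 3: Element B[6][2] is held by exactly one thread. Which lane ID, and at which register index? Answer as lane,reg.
11,0

c=2->g=2  r=6->rb=0,t=3,b0=0
L=2*4+3=11  i=0*2+0=0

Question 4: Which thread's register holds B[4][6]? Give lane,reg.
c=6→G=6  r=4→rhi=0,T=2,p=0
L=6*4+2=26  i=0*2+0=0

26,0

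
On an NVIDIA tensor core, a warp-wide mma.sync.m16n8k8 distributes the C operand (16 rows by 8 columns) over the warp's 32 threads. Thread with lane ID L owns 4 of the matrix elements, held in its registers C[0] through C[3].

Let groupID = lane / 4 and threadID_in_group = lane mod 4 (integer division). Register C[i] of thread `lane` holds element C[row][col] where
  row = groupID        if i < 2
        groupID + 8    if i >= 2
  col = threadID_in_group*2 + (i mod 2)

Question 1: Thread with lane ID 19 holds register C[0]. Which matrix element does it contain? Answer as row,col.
4,6

lane 19: gid=4 (19/4), tid=3 (19%4)
i=0: r=4+0=4, c=3*2+0=6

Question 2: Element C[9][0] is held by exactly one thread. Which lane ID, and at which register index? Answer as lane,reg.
4,2

r=9⇒gr=1,Rb=1  c=0⇒th=0,odd=0
L=1*4+0=4  i=1*2+0=2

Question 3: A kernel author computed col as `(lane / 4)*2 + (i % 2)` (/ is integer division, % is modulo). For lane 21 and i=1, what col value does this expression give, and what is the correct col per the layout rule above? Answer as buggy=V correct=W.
`(lane / 4)*2 + (i % 2)`[21,1]⇒11
lane 21⇒21/4=5, 21 mod 4=1
i=1  r:5+0⇒5  c:2·1+1⇒3
col: 11 vs 3

buggy=11 correct=3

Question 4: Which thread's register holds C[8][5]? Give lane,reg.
2,3

r=8->g=0,rb=1  c=5->t=2,b0=1
L=0*4+2=2  i=1*2+1=3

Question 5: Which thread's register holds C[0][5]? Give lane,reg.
2,1

r=0->g=0,rb=0  c=5->t=2,b0=1
L=0*4+2=2  i=0*2+1=1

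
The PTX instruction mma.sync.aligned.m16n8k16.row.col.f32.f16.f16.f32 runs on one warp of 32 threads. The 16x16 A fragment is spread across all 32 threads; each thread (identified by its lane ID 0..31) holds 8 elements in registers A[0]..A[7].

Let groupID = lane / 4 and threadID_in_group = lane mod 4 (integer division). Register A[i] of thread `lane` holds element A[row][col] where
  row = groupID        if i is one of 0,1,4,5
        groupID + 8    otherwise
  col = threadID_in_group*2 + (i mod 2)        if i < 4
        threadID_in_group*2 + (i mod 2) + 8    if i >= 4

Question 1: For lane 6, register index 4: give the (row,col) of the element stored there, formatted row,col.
6: gr=1,th=2
[4] (1+0,2*2+0+8) = (1,12)

1,12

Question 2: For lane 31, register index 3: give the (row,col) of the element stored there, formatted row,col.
lane 31->31/4=7, 31 mod 4=3
i=3  r:7+8->15  c:2·3+1+0->7

15,7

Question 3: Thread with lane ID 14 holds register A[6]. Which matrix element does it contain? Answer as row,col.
11,12

L=14->gid=14>>2=3, tid=14&3=2
[6]->row 3+8=11  col 2·2+0+8=12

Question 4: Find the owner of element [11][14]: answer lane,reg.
15,6

r=11⇒gr=3,Rb=1  c=14⇒Cb=1,th=3,odd=0
L=3*4+3=15  i=1*4+1*2+0=6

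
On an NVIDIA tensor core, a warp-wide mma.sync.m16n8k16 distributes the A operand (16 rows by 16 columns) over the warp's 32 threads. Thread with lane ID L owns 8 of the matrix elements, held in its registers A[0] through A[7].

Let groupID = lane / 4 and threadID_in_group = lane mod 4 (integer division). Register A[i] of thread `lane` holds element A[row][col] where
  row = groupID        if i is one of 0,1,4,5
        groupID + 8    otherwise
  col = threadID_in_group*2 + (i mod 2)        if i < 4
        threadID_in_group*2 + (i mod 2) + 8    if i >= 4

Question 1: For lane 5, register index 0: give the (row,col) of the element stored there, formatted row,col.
lane 5->5/4=1, 5 mod 4=1
i=0  r:1+0->1  c:2·1+0+0->2

1,2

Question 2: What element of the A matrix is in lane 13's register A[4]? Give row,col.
lane 13→13/4=3, 13 mod 4=1
i=4  r:3+0→3  c:2·1+0+8→10

3,10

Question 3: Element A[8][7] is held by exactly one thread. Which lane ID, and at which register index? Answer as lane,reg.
3,3

r=8->g=0,rb=1  c=7->cb=0,t=3,b0=1
L=0*4+3=3  i=0*4+1*2+1=3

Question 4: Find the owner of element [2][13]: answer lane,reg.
r=2⇒gr=2,Rb=0  c=13⇒Cb=1,th=2,odd=1
L=2*4+2=10  i=1*4+0*2+1=5

10,5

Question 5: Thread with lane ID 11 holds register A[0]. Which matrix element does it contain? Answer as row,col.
L=11⇒gr=11>>2=2, th=11&3=3
[0]⇒row 2+0=2  col 3·2+0+0=6

2,6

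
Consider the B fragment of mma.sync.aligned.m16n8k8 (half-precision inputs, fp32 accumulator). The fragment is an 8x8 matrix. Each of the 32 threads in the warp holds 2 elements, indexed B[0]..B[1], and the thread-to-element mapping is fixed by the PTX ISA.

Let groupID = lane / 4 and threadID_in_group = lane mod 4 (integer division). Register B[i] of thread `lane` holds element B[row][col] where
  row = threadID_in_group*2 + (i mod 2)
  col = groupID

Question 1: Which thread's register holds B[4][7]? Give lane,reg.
c=7→G=7  r=4→T=2,p=0
L=7*4+2=30  i=0=0

30,0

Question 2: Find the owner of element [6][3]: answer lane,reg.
c=3⇒gr=3  r=6⇒th=3,odd=0
L=3*4+3=15  i=0=0

15,0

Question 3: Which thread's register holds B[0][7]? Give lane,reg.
28,0

c=7⇒gr=7  r=0⇒th=0,odd=0
L=7*4+0=28  i=0=0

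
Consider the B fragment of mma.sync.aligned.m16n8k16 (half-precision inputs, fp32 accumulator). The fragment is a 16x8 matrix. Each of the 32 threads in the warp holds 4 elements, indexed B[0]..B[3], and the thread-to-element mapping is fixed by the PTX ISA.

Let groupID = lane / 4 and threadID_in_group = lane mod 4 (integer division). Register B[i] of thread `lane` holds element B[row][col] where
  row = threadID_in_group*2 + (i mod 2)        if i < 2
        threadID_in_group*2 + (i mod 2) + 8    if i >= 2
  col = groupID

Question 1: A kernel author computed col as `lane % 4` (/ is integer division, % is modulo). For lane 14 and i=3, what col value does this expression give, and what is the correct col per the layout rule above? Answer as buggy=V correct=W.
buggy=2 correct=3

`lane % 4`[14,3]->2
14: g=3,t=2
[3] (2*2+1+8,3) = (13,3)
col: 2 vs 3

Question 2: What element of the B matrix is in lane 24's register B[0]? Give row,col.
L=24->gid=24>>2=6, tid=24&3=0
[0]->row 0·2+0+0=0  col gid=6

0,6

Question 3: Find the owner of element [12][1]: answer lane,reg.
c: 1->gid=1  r: 12->r8=1,tid=2,i&1=0
L=1*4+2=6  i=1*2+0=2

6,2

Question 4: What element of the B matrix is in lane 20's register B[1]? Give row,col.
L=20->gid=20>>2=5, tid=20&3=0
[1]->row 0·2+1+0=1  col gid=5

1,5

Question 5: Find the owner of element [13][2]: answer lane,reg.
c:2=>grp=2  r:13=>rB=1,tig=2,lo=1
L=2*4+2=10  i=1*2+1=3

10,3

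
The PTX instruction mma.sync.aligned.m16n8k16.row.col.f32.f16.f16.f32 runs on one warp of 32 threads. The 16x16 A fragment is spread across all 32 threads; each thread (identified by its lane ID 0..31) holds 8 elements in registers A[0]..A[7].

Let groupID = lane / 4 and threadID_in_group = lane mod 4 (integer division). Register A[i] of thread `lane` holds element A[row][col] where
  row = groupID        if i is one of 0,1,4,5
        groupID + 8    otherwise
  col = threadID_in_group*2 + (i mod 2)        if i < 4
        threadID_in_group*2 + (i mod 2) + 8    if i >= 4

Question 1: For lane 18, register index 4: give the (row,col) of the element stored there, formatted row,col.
4,12

L=18→G=18>>2=4, T=18&3=2
[4]→row 4+0=4  col 2·2+0+8=12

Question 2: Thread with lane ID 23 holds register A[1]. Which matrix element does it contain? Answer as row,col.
23: grp=5,tig=3
[1] (5+0,3*2+1+0) = (5,7)

5,7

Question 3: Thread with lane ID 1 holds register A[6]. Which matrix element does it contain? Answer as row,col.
lane 1: grp=0 (1/4), tig=1 (1%4)
i=6: r=0+8=8, c=1*2+0+8=10

8,10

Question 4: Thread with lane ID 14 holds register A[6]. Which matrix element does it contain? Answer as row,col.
lane 14→14/4=3, 14 mod 4=2
i=6  r:3+8→11  c:2·2+0+8→12

11,12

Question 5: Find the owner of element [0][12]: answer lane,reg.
r=0⇒gr=0,Rb=0  c=12⇒Cb=1,th=2,odd=0
L=0*4+2=2  i=1*4+0*2+0=4

2,4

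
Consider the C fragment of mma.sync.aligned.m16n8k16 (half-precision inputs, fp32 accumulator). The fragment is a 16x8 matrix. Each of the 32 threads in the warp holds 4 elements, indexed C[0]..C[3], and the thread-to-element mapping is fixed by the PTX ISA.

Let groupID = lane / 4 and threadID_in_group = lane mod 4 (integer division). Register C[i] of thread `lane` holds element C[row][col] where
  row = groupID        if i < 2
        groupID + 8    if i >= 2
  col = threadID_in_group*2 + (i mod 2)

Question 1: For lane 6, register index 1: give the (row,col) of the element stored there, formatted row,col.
1,5

L=6=>grp=6>>2=1, tig=6&3=2
[1]=>row 1+0=1  col 2·2+1=5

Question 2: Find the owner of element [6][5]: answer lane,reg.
r: 6->gid=6,r8=0  c: 5->tid=2,i&1=1
L=6*4+2=26  i=0*2+1=1

26,1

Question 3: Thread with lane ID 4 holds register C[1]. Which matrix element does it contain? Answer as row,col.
1,1

lane 4⇒4/4=1, 4 mod 4=0
i=1  r:1+0⇒1  c:2·0+1⇒1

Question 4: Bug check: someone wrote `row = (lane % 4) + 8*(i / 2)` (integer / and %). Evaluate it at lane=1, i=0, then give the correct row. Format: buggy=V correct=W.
`(lane % 4) + 8*(i / 2)`[1,0]->1
lane 1->1/4=0, 1 mod 4=1
i=0  r:0+0->0  c:2·1+0->2
row: 1 vs 0

buggy=1 correct=0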